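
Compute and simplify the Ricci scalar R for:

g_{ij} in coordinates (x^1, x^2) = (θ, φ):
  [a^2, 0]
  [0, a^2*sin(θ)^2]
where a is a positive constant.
Non-zero Christoffel symbols (Γ^k_{ij} = Γ^k_{ji}):
Γ^θ_{φ φ} = -sin(2*θ)/2
Γ^φ_{θ φ} = 1/tan(θ)
Ricci tensor (R_{ij} = R^k_{ikj}): R_{θθ} = 1, R_{θφ} = 0, R_{φφ} = sin(θ)^2
Inverse metric: g^{θθ} = 1/a^2, g^{φφ} = 1/(a^2*sin(θ)^2)
R = g^{ij} R_{ij} = (1/a^2)(1) + (1/(a^2*sin(θ)^2))(sin(θ)^2) = 2/a^2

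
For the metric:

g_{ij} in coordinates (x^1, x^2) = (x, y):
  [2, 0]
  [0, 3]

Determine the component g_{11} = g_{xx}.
With x^1 = x, x^2 = y, g_{11} = g_{xx} is the row-1, column-1 entry of the matrix.
g_{11} = 2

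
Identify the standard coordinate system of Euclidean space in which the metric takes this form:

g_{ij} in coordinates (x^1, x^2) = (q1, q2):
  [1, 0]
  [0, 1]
All components are constant and the metric is the identity, i.e. orthonormal rectilinear coordinates.
Cartesian (2D) coordinates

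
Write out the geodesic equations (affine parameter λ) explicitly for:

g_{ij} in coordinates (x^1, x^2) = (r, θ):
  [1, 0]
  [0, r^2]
Geodesic equation: d^2x^k/dλ^2 + Γ^k_{ij} (dx^i/dλ)(dx^j/dλ) = 0.
Non-zero Christoffel symbols:
Γ^r_{θ θ} = -r
Γ^θ_{r θ} = 1/r
Substituting (the symmetric pair Γ^k_{ij}, Γ^k_{ji} combines into a factor 2):
d^2r/dλ^2 - r (dθ/dλ)^2 = 0
d^2θ/dλ^2 + (2/r) (dr/dλ)(dθ/dλ) = 0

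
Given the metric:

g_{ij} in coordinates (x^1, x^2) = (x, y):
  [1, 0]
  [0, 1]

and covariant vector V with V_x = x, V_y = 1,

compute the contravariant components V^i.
Inverse metric (diagonal): g^{xx} = 1, g^{yy} = 1
V^i = g^{ij} V_j:
V^x = (1)(x) + (0)(1) = x
V^y = (0)(x) + (1)(1) = 1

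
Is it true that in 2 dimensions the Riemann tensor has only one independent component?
The number of independent components is n^2(n^2-1)/12 = 4·3/12 = 1 for n = 2 (e.g. R_{1212}).
Yes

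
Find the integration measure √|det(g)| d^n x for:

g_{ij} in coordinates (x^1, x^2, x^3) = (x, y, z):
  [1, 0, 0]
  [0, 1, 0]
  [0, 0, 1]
det(g) = 1
√|det(g)| = 1
Volume element: dV = 1 dx dy dz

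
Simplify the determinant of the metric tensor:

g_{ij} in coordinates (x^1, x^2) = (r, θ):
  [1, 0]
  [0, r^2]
For a 2×2 metric: det(g) = g_{11}·g_{22} - g_{12}·g_{21}
= (1)·(r^2) - (0)·(0)
= r^2 - 0
det(g) = r^2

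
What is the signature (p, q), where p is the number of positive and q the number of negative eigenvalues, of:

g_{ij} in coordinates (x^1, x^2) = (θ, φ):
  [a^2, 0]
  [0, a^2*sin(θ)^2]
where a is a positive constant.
The metric is diagonal, so its eigenvalues are the diagonal entries: a^2, a^2*sin(θ)^2 (at a generic point, where coordinate-dependent entries are positive).
2 positive, 0 negative.
(2, 0) - Riemannian (positive definite)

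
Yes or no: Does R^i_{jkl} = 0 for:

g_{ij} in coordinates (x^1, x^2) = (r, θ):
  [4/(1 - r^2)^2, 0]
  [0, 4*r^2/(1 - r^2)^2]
Non-zero Christoffel symbols:
Γ^r_{r r} = 2*r/(1 - r^2)
Γ^r_{θ θ} = (r^3 + r)/(r^2 - 1)
Γ^θ_{r θ} = (-r^2 - 1)/(r^3 - r)
Ricci tensor: R_{rr} = -4/(r^2 - 1)^2, R_{rθ} = 0, R_{θθ} = -4*r^2/(r^2 - 1)^2
The Ricci tensor is non-zero, so the Riemann tensor is non-zero: not flat.
No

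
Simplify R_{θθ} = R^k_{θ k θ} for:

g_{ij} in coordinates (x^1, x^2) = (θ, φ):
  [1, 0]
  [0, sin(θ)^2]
Non-zero Christoffel symbols (Γ^k_{ij} = Γ^k_{ji}):
Γ^θ_{φ φ} = -sin(2*θ)/2
Γ^φ_{θ φ} = 1/tan(θ)
R^θ_{θ θ θ} = 0 (a repeated index in an antisymmetric pair)
R^φ_{θ φ θ} = ∂_φ Γ^φ_{θ θ} - ∂_θ Γ^φ_{θ φ} + Γ^φ_{φ m} Γ^m_{θ θ} - Γ^φ_{θ m} Γ^m_{θ φ}
  = (0) - (-1/sin(θ)^2) + (0) - (1/tan(θ)^2) = 1
R_{θθ} = R^θ_{θ θ θ} + R^φ_{θ φ θ} = (0) + (1) = 1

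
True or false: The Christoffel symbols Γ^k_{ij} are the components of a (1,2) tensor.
Under a change of coordinates Γ picks up an inhomogeneous term ∂²x/∂x'∂x'; e.g. Γ = 0 in Cartesian coordinates but Γ^r_{θθ} = -r in polar coordinates on the same flat plane.
False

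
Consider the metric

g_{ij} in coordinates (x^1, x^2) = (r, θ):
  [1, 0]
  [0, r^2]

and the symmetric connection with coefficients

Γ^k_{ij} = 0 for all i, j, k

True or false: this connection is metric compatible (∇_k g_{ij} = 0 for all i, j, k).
Using ∇_k g_{ij} = ∂_k g_{ij} - Γ^m_{ki} g_{mj} - Γ^m_{kj} g_{im}:
∇_r g_{θθ} = (2*r) - (0) - (0) = 2*r ≠ 0
So the connection is not metric compatible (it is not the Levi-Civita connection).
False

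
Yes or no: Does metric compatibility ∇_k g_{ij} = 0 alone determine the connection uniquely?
One also needs vanishing torsion; metric compatibility plus torsion-freeness singles out the Levi-Civita connection.
No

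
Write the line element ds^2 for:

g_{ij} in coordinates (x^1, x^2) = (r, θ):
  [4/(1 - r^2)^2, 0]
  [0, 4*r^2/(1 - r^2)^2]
ds^2 = g_{ij} dx^i dx^j; only the non-zero components contribute.
ds^2 = (4/(1 - r^2)^2) dr^2 + (4*r^2/(1 - r^2)^2) dθ^2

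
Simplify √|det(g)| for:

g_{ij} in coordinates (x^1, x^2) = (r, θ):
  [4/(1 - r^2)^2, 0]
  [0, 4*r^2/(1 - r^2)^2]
det(g) = 16*r^2/(1 - r^2)^4
√|det(g)| = 4*r/(r^2 - 1)^2
Volume element: dV = 4*r/(r^2 - 1)^2 dr dθ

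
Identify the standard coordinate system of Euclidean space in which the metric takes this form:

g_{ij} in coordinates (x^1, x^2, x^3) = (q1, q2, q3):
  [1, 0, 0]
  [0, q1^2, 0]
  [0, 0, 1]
The line element ds^2 = dq1^2 + q1^2 dq2^2 + dq3^2 is dr^2 + r^2 dθ^2 + dz^2 with q1 = r, q2 = θ, q3 = z.
cylindrical coordinates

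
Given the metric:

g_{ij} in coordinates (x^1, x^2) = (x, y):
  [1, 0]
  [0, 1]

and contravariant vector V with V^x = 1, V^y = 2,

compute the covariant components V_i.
V_i = g_{ij} V^j:
V_x = (1)(1) + (0)(2) = 1
V_y = (0)(1) + (1)(2) = 2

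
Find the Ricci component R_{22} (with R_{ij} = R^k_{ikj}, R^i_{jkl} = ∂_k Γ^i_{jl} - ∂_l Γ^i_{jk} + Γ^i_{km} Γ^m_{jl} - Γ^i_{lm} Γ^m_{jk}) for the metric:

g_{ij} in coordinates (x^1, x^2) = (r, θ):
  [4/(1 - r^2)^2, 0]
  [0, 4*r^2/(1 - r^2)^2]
Non-zero Christoffel symbols (Γ^k_{ij} = Γ^k_{ji}):
Γ^r_{r r} = 2*r/(1 - r^2)
Γ^r_{θ θ} = (r^3 + r)/(r^2 - 1)
Γ^θ_{r θ} = (-r^2 - 1)/(r^3 - r)
R^r_{θ r θ} = ∂_r Γ^r_{θ θ} - ∂_θ Γ^r_{θ r} + Γ^r_{r m} Γ^m_{θ θ} - Γ^r_{θ m} Γ^m_{θ r}
  = ((r^4 - 4*r^2 - 1)/(r^2 - 1)^2) - (0) + (-2*r^2*(r^2 + 1)/(r^2 - 1)^2) - (-(r^2 + 1)^2/(r^2 - 1)^2) = -4*r^2/(r^2 - 1)^2
R^θ_{θ θ θ} = 0 (a repeated index in an antisymmetric pair)
R_{θθ} = R^r_{θ r θ} + R^θ_{θ θ θ} = (-4*r^2/(r^2 - 1)^2) + (0) = -4*r^2/(r^2 - 1)^2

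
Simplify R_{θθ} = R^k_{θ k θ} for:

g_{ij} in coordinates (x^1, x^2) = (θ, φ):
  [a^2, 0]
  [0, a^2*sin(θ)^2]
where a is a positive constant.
Non-zero Christoffel symbols (Γ^k_{ij} = Γ^k_{ji}):
Γ^θ_{φ φ} = -sin(2*θ)/2
Γ^φ_{θ φ} = 1/tan(θ)
R^θ_{θ θ θ} = 0 (a repeated index in an antisymmetric pair)
R^φ_{θ φ θ} = ∂_φ Γ^φ_{θ θ} - ∂_θ Γ^φ_{θ φ} + Γ^φ_{φ m} Γ^m_{θ θ} - Γ^φ_{θ m} Γ^m_{θ φ}
  = (0) - (-1/sin(θ)^2) + (0) - (1/tan(θ)^2) = 1
R_{θθ} = R^θ_{θ θ θ} + R^φ_{θ φ θ} = (0) + (1) = 1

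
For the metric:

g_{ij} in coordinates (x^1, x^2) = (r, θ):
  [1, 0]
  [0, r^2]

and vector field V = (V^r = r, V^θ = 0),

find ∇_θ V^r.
Non-zero Christoffel symbols:
Γ^r_{θ θ} = -r
Γ^θ_{r θ} = 1/r
∇_θ V^r = ∂_θ V^r + Γ^r_{θ j} V^j
  = (0) + (0)(r) + (-r)(0)
  = 0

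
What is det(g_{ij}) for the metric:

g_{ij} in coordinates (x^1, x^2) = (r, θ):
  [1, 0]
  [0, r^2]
For a 2×2 metric: det(g) = g_{11}·g_{22} - g_{12}·g_{21}
= (1)·(r^2) - (0)·(0)
= r^2 - 0
det(g) = r^2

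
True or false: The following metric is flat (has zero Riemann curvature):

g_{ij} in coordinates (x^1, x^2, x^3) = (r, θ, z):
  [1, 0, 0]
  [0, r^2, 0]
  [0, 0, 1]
Non-zero Christoffel symbols:
Γ^r_{θ θ} = -r
Γ^θ_{r θ} = 1/r
Ricci tensor: R_{rr} = 0, R_{rθ} = 0, R_{rz} = 0, R_{θθ} = 0, R_{θz} = 0, R_{zz} = 0
All R_{ij} vanish; in 3 dimensions the Riemann tensor is fully determined by the Ricci tensor, so R^i_{jkl} = 0: the metric is flat (curvilinear coordinates on flat space).
True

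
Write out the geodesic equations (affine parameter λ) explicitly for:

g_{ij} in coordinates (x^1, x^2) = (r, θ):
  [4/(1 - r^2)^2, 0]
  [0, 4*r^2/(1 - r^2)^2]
Geodesic equation: d^2x^k/dλ^2 + Γ^k_{ij} (dx^i/dλ)(dx^j/dλ) = 0.
Non-zero Christoffel symbols:
Γ^r_{r r} = 2*r/(1 - r^2)
Γ^r_{θ θ} = (r^3 + r)/(r^2 - 1)
Γ^θ_{r θ} = (-r^2 - 1)/(r^3 - r)
Substituting (the symmetric pair Γ^k_{ij}, Γ^k_{ji} combines into a factor 2):
d^2r/dλ^2 + (2*r/(1 - r^2)) (dr/dλ)^2 + ((r^3 + r)/(r^2 - 1)) (dθ/dλ)^2 = 0
d^2θ/dλ^2 + ((-2*r^2 - 2)/(r^3 - r)) (dr/dλ)(dθ/dλ) = 0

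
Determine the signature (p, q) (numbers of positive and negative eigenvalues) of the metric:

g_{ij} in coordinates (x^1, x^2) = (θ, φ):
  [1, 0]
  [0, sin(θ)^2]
The metric is diagonal, so its eigenvalues are the diagonal entries: 1, sin(θ)^2 (at a generic point, where coordinate-dependent entries are positive).
2 positive, 0 negative.
(2, 0) - Riemannian (positive definite)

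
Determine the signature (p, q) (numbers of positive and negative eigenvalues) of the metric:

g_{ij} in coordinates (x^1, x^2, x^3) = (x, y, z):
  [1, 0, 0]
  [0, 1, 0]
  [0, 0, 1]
The metric is diagonal, so its eigenvalues are the diagonal entries: 1, 1, 1 (at a generic point, where coordinate-dependent entries are positive).
3 positive, 0 negative.
(3, 0) - Riemannian (positive definite)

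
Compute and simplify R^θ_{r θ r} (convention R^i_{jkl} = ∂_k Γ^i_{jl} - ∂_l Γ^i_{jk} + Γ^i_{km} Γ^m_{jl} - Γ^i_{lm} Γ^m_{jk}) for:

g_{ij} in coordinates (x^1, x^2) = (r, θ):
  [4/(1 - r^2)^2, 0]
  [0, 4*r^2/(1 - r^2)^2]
Non-zero Christoffel symbols (Γ^k_{ij} = Γ^k_{ji}):
Γ^r_{r r} = 2*r/(1 - r^2)
Γ^r_{θ θ} = (r^3 + r)/(r^2 - 1)
Γ^θ_{r θ} = (-r^2 - 1)/(r^3 - r)
R^θ_{r θ r} = ∂_θ Γ^θ_{r r} - ∂_r Γ^θ_{r θ} + Γ^θ_{θ m} Γ^m_{r r} - Γ^θ_{r m} Γ^m_{r θ}
  = (0) - ((r^4 + 4*r^2 - 1)/(r^3 - r)^2) + (2*(r^2 + 1)/(r^2 - 1)^2) - ((r^2 + 1)^2/(r^3 - r)^2) = -4/(r^2 - 1)^2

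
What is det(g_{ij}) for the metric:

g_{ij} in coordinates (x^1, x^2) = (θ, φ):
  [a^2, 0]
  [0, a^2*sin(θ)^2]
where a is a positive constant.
For a 2×2 metric: det(g) = g_{11}·g_{22} - g_{12}·g_{21}
= (a^2)·(a^2*sin(θ)^2) - (0)·(0)
= a^4*sin(θ)^2 - 0
det(g) = a^4*sin(θ)^2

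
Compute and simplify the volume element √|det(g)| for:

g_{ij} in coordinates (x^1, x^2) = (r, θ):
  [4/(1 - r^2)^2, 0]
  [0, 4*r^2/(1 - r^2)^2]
det(g) = 16*r^2/(1 - r^2)^4
√|det(g)| = 4*r/(r^2 - 1)^2
Volume element: dV = 4*r/(r^2 - 1)^2 dr dθ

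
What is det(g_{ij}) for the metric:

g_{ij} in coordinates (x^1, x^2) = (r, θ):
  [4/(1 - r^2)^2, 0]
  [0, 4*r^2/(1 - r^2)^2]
For a 2×2 metric: det(g) = g_{11}·g_{22} - g_{12}·g_{21}
= (4/(1 - r^2)^2)·(4*r^2/(1 - r^2)^2) - (0)·(0)
= 16*r^2/(1 - r^2)^4 - 0
det(g) = 16*r^2/(1 - r^2)^4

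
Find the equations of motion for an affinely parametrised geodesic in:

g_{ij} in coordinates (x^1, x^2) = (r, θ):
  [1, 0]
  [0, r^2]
Geodesic equation: d^2x^k/dλ^2 + Γ^k_{ij} (dx^i/dλ)(dx^j/dλ) = 0.
Non-zero Christoffel symbols:
Γ^r_{θ θ} = -r
Γ^θ_{r θ} = 1/r
Substituting (the symmetric pair Γ^k_{ij}, Γ^k_{ji} combines into a factor 2):
d^2r/dλ^2 - r (dθ/dλ)^2 = 0
d^2θ/dλ^2 + (2/r) (dr/dλ)(dθ/dλ) = 0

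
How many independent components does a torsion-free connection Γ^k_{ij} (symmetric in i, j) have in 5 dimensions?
Γ^k_{ij} has n choices for the upper index and n(n+1)/2 independent symmetric lower index pairs.
Total = 5 × 5×6/2 = 5 × 15 = 75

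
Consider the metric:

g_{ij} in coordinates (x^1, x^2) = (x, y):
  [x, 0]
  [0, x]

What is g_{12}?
With x^1 = x, x^2 = y, g_{12} = g_{xy} is the row-1, column-2 entry of the matrix.
g_{12} = 0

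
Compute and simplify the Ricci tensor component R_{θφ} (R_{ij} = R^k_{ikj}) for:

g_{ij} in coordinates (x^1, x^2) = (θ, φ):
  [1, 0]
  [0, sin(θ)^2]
Non-zero Christoffel symbols (Γ^k_{ij} = Γ^k_{ji}):
Γ^θ_{φ φ} = -sin(2*θ)/2
Γ^φ_{θ φ} = 1/tan(θ)
R^θ_{θ θ φ} = 0 (a repeated index in an antisymmetric pair)
R^φ_{θ φ φ} = 0 (a repeated index in an antisymmetric pair)
R_{θφ} = R^θ_{θ θ φ} + R^φ_{θ φ φ} = (0) + (0) = 0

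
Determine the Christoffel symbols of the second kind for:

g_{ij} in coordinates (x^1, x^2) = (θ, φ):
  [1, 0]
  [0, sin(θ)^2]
Using Γ^k_{ij} = (1/2) g^{km} (∂_i g_{mj} + ∂_j g_{mi} - ∂_m g_{ij}); the metric is diagonal, so only the m = k term contributes.
Non-zero symbols (using the symmetry Γ^k_{ij} = Γ^k_{ji}):
Γ^θ_{φ φ} = (1/2) g^{θθ} (∂_φ g_{θφ} + ∂_φ g_{θφ} - ∂_θ g_{φφ}) = (1/2)(1)((0) + (0) - (sin(2*θ))) = -sin(2*θ)/2
Γ^φ_{θ φ} = (1/2) g^{φφ} (∂_θ g_{φφ} + ∂_φ g_{φθ} - ∂_φ g_{θφ}) = (1/2)(1/sin(θ)^2)((sin(2*θ)) + (0) - (0)) = 1/tan(θ)
All other Christoffel symbols are zero.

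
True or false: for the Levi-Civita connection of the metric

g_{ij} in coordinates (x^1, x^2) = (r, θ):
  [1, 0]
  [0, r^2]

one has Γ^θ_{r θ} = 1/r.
Γ^θ_{r θ} = (1/2) g^{θθ} (∂_r g_{θθ} + ∂_θ g_{θr} - ∂_θ g_{rθ}) = (1/2)(1/r^2)((2*r) + (0) - (0)) = 1/r
This equals the proposed value 1/r.
True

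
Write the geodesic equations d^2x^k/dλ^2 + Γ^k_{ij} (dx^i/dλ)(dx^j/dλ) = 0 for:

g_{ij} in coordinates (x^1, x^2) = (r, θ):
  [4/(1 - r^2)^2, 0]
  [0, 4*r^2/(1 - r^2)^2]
Geodesic equation: d^2x^k/dλ^2 + Γ^k_{ij} (dx^i/dλ)(dx^j/dλ) = 0.
Non-zero Christoffel symbols:
Γ^r_{r r} = 2*r/(1 - r^2)
Γ^r_{θ θ} = (r^3 + r)/(r^2 - 1)
Γ^θ_{r θ} = (-r^2 - 1)/(r^3 - r)
Substituting (the symmetric pair Γ^k_{ij}, Γ^k_{ji} combines into a factor 2):
d^2r/dλ^2 + (2*r/(1 - r^2)) (dr/dλ)^2 + ((r^3 + r)/(r^2 - 1)) (dθ/dλ)^2 = 0
d^2θ/dλ^2 + ((-2*r^2 - 2)/(r^3 - r)) (dr/dλ)(dθ/dλ) = 0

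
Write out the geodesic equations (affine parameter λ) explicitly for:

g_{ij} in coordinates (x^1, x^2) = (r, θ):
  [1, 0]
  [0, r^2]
Geodesic equation: d^2x^k/dλ^2 + Γ^k_{ij} (dx^i/dλ)(dx^j/dλ) = 0.
Non-zero Christoffel symbols:
Γ^r_{θ θ} = -r
Γ^θ_{r θ} = 1/r
Substituting (the symmetric pair Γ^k_{ij}, Γ^k_{ji} combines into a factor 2):
d^2r/dλ^2 - r (dθ/dλ)^2 = 0
d^2θ/dλ^2 + (2/r) (dr/dλ)(dθ/dλ) = 0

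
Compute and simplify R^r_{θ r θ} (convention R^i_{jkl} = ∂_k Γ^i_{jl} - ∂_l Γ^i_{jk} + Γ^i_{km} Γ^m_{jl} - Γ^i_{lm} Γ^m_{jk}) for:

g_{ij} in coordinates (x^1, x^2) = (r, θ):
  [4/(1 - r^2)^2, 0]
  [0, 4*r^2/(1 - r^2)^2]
Non-zero Christoffel symbols (Γ^k_{ij} = Γ^k_{ji}):
Γ^r_{r r} = 2*r/(1 - r^2)
Γ^r_{θ θ} = (r^3 + r)/(r^2 - 1)
Γ^θ_{r θ} = (-r^2 - 1)/(r^3 - r)
R^r_{θ r θ} = ∂_r Γ^r_{θ θ} - ∂_θ Γ^r_{θ r} + Γ^r_{r m} Γ^m_{θ θ} - Γ^r_{θ m} Γ^m_{θ r}
  = ((r^4 - 4*r^2 - 1)/(r^2 - 1)^2) - (0) + (-2*r^2*(r^2 + 1)/(r^2 - 1)^2) - (-(r^2 + 1)^2/(r^2 - 1)^2) = -4*r^2/(r^2 - 1)^2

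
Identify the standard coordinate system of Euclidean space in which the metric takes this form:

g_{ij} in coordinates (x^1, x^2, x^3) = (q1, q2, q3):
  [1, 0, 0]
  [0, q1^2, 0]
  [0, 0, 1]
The line element ds^2 = dq1^2 + q1^2 dq2^2 + dq3^2 is dr^2 + r^2 dθ^2 + dz^2 with q1 = r, q2 = θ, q3 = z.
cylindrical coordinates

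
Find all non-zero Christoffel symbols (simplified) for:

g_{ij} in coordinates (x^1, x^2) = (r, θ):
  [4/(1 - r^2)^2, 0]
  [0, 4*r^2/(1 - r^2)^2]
Using Γ^k_{ij} = (1/2) g^{km} (∂_i g_{mj} + ∂_j g_{mi} - ∂_m g_{ij}); the metric is diagonal, so only the m = k term contributes.
Non-zero symbols (using the symmetry Γ^k_{ij} = Γ^k_{ji}):
Γ^r_{r r} = (1/2) g^{rr} (∂_r g_{rr} + ∂_r g_{rr} - ∂_r g_{rr}) = (1/2)((1 - r^2)^2/4)((16*r/(1 - r^2)^3) + (16*r/(1 - r^2)^3) - (16*r/(1 - r^2)^3)) = 2*r/(1 - r^2)
Γ^r_{θ θ} = (1/2) g^{rr} (∂_θ g_{rθ} + ∂_θ g_{rθ} - ∂_r g_{θθ}) = (1/2)((1 - r^2)^2/4)((0) + (0) - (-8*(r^3 + r)/(r^2 - 1)^3)) = (r^3 + r)/(r^2 - 1)
Γ^θ_{r θ} = (1/2) g^{θθ} (∂_r g_{θθ} + ∂_θ g_{θr} - ∂_θ g_{rθ}) = (1/2)((1 - r^2)^2/(4*r^2))((-8*(r^3 + r)/(r^2 - 1)^3) + (0) - (0)) = (-r^2 - 1)/(r^3 - r)
All other Christoffel symbols are zero.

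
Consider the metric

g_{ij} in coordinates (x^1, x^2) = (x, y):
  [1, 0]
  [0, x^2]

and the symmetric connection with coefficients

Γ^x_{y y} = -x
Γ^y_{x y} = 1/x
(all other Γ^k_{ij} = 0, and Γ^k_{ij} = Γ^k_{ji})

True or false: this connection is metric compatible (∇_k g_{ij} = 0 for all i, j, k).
Using ∇_k g_{ij} = ∂_k g_{ij} - Γ^m_{ki} g_{mj} - Γ^m_{kj} g_{im}:
e.g. ∇_x g_{yy} = (2*x) - (x) - (x) = 0
Every component ∇_k g_{ij} vanishes: the connection is metric compatible.
True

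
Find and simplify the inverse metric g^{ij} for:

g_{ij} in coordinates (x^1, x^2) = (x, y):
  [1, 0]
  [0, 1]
The metric is diagonal, so g^{ij} is diagonal with entries 1/g_{ii}: diag(1, 1).
g^{ij}:
  [1, 0]
  [0, 1]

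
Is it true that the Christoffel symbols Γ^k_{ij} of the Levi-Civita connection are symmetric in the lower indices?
The Levi-Civita connection is torsion-free, which is exactly Γ^k_{ij} = Γ^k_{ji}.
Yes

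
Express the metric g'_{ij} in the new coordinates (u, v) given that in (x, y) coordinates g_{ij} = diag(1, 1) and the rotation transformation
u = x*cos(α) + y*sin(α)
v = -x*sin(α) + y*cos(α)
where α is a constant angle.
Invert the transformation: x = u*cos(α) - v*sin(α), y = u*sin(α) + v*cos(α)
g'_{ij} = (∂x^k/∂x'^i)(∂x^l/∂x'^j) g_{kl}; with g_{kl} = δ_{kl} this is Σ_k (∂x^k/∂x'^i)(∂x^k/∂x'^j).
Jacobian: ∂x/∂u = cos(α), ∂x/∂v = -sin(α), ∂y/∂u = sin(α), ∂y/∂v = cos(α)
g'_{uu} = (cos(α))(cos(α)) + (sin(α))(sin(α)) = 1
g'_{uv} = (cos(α))(-sin(α)) + (sin(α))(cos(α)) = 0
g'_{vv} = (-sin(α))(-sin(α)) + (cos(α))(cos(α)) = 1
g'_{ij} = diag(1, 1)
The Euclidean metric is invariant under rotations.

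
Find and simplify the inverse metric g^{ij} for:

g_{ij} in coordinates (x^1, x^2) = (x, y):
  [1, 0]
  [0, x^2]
The metric is diagonal, so g^{ij} is diagonal with entries 1/g_{ii}: diag(1, 1/(x^2)).
g^{ij}:
  [1, 0]
  [0, 1/x^2]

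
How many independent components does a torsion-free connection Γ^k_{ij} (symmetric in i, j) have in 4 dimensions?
Γ^k_{ij} has n choices for the upper index and n(n+1)/2 independent symmetric lower index pairs.
Total = 4 × 4×5/2 = 4 × 10 = 40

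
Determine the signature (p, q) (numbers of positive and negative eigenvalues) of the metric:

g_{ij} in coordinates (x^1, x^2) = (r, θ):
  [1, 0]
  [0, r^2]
The metric is diagonal, so its eigenvalues are the diagonal entries: 1, r^2 (at a generic point, where coordinate-dependent entries are positive).
2 positive, 0 negative.
(2, 0) - Riemannian (positive definite)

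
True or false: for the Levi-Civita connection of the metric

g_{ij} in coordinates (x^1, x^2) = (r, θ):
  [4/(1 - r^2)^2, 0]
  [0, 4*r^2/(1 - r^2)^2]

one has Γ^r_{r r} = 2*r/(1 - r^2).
Γ^r_{r r} = (1/2) g^{rr} (∂_r g_{rr} + ∂_r g_{rr} - ∂_r g_{rr}) = (1/2)((1 - r^2)^2/4)((16*r/(1 - r^2)^3) + (16*r/(1 - r^2)^3) - (16*r/(1 - r^2)^3)) = 2*r/(1 - r^2)
This equals the proposed value 2*r/(1 - r^2).
True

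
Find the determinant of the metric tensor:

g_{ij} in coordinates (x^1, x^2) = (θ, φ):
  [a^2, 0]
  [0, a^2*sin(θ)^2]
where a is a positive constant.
For a 2×2 metric: det(g) = g_{11}·g_{22} - g_{12}·g_{21}
= (a^2)·(a^2*sin(θ)^2) - (0)·(0)
= a^4*sin(θ)^2 - 0
det(g) = a^4*sin(θ)^2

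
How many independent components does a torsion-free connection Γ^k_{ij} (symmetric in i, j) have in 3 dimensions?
Γ^k_{ij} has n choices for the upper index and n(n+1)/2 independent symmetric lower index pairs.
Total = 3 × 3×4/2 = 3 × 6 = 18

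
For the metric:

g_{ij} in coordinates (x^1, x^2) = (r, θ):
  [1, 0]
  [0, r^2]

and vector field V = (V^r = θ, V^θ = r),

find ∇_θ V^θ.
Non-zero Christoffel symbols:
Γ^r_{θ θ} = -r
Γ^θ_{r θ} = 1/r
∇_θ V^θ = ∂_θ V^θ + Γ^θ_{θ j} V^j
  = (0) + (1/r)(θ) + (0)(r)
  = θ/r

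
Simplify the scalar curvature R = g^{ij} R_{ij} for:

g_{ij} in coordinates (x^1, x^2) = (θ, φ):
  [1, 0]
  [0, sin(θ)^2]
Non-zero Christoffel symbols (Γ^k_{ij} = Γ^k_{ji}):
Γ^θ_{φ φ} = -sin(2*θ)/2
Γ^φ_{θ φ} = 1/tan(θ)
Ricci tensor (R_{ij} = R^k_{ikj}): R_{θθ} = 1, R_{θφ} = 0, R_{φφ} = sin(θ)^2
Inverse metric: g^{θθ} = 1, g^{φφ} = 1/sin(θ)^2
R = g^{ij} R_{ij} = (1)(1) + (1/sin(θ)^2)(sin(θ)^2) = 2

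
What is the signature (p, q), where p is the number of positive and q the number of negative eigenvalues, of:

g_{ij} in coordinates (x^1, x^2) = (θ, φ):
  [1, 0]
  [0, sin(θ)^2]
The metric is diagonal, so its eigenvalues are the diagonal entries: 1, sin(θ)^2 (at a generic point, where coordinate-dependent entries are positive).
2 positive, 0 negative.
(2, 0) - Riemannian (positive definite)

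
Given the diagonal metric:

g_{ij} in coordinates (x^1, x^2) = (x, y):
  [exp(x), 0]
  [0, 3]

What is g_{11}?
With x^1 = x, x^2 = y, g_{11} = g_{xx} is the row-1, column-1 entry of the matrix.
g_{11} = exp(x)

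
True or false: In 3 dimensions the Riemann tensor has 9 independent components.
n^2(n^2-1)/12 = 9·8/12 = 6 independent components for n = 3.
False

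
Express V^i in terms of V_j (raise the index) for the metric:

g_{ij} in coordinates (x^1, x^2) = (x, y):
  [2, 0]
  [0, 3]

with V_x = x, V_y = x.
Inverse metric (diagonal): g^{xx} = 1/2, g^{yy} = 1/3
V^i = g^{ij} V_j:
V^x = (1/2)(x) + (0)(x) = x/2
V^y = (0)(x) + (1/3)(x) = x/3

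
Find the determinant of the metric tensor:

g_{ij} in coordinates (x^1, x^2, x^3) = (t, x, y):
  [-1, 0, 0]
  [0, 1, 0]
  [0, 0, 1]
Diagonal metric: det(g) = g_{11}·g_{22}·g_{33}
= (-1)·(1)·(1)
det(g) = -1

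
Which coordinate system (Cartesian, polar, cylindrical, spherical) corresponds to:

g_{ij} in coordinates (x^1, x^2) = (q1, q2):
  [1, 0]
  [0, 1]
All components are constant and the metric is the identity, i.e. orthonormal rectilinear coordinates.
Cartesian (2D) coordinates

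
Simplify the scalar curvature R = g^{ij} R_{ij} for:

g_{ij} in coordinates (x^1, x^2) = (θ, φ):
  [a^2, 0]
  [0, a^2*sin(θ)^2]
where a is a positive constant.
Non-zero Christoffel symbols (Γ^k_{ij} = Γ^k_{ji}):
Γ^θ_{φ φ} = -sin(2*θ)/2
Γ^φ_{θ φ} = 1/tan(θ)
Ricci tensor (R_{ij} = R^k_{ikj}): R_{θθ} = 1, R_{θφ} = 0, R_{φφ} = sin(θ)^2
Inverse metric: g^{θθ} = 1/a^2, g^{φφ} = 1/(a^2*sin(θ)^2)
R = g^{ij} R_{ij} = (1/a^2)(1) + (1/(a^2*sin(θ)^2))(sin(θ)^2) = 2/a^2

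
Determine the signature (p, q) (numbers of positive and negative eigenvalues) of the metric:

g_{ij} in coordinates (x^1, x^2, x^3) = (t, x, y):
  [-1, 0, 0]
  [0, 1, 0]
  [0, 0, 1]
The metric is diagonal, so its eigenvalues are the diagonal entries: -1, 1, 1 (at a generic point, where coordinate-dependent entries are positive).
2 positive, 1 negative.
(2, 1) - Lorentzian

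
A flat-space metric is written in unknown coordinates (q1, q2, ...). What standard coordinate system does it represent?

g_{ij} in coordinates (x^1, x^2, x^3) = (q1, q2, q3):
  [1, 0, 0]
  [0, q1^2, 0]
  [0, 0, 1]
The line element ds^2 = dq1^2 + q1^2 dq2^2 + dq3^2 is dr^2 + r^2 dθ^2 + dz^2 with q1 = r, q2 = θ, q3 = z.
cylindrical coordinates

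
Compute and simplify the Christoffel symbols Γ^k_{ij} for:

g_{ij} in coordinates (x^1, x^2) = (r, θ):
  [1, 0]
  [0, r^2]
Using Γ^k_{ij} = (1/2) g^{km} (∂_i g_{mj} + ∂_j g_{mi} - ∂_m g_{ij}); the metric is diagonal, so only the m = k term contributes.
Non-zero symbols (using the symmetry Γ^k_{ij} = Γ^k_{ji}):
Γ^r_{θ θ} = (1/2) g^{rr} (∂_θ g_{rθ} + ∂_θ g_{rθ} - ∂_r g_{θθ}) = (1/2)(1)((0) + (0) - (2*r)) = -r
Γ^θ_{r θ} = (1/2) g^{θθ} (∂_r g_{θθ} + ∂_θ g_{θr} - ∂_θ g_{rθ}) = (1/2)(1/r^2)((2*r) + (0) - (0)) = 1/r
All other Christoffel symbols are zero.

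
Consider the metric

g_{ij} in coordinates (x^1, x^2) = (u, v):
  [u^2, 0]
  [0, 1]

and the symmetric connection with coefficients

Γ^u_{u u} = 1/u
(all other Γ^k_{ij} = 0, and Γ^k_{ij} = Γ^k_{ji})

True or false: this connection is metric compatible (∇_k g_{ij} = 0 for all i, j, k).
Using ∇_k g_{ij} = ∂_k g_{ij} - Γ^m_{ki} g_{mj} - Γ^m_{kj} g_{im}:
e.g. ∇_u g_{uu} = (2*u) - (u) - (u) = 0
Every component ∇_k g_{ij} vanishes: the connection is metric compatible.
True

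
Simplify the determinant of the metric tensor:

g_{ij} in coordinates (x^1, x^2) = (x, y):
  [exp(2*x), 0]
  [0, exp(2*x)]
For a 2×2 metric: det(g) = g_{11}·g_{22} - g_{12}·g_{21}
= (exp(2*x))·(exp(2*x)) - (0)·(0)
= exp(4*x) - 0
det(g) = exp(4*x)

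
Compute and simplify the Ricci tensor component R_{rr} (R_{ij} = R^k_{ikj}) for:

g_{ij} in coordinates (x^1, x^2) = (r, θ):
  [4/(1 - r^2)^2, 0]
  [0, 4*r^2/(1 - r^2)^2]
Non-zero Christoffel symbols (Γ^k_{ij} = Γ^k_{ji}):
Γ^r_{r r} = 2*r/(1 - r^2)
Γ^r_{θ θ} = (r^3 + r)/(r^2 - 1)
Γ^θ_{r θ} = (-r^2 - 1)/(r^3 - r)
R^r_{r r r} = 0 (a repeated index in an antisymmetric pair)
R^θ_{r θ r} = ∂_θ Γ^θ_{r r} - ∂_r Γ^θ_{r θ} + Γ^θ_{θ m} Γ^m_{r r} - Γ^θ_{r m} Γ^m_{r θ}
  = (0) - ((r^4 + 4*r^2 - 1)/(r^3 - r)^2) + (2*(r^2 + 1)/(r^2 - 1)^2) - ((r^2 + 1)^2/(r^3 - r)^2) = -4/(r^2 - 1)^2
R_{rr} = R^r_{r r r} + R^θ_{r θ r} = (0) + (-4/(r^2 - 1)^2) = -4/(r^2 - 1)^2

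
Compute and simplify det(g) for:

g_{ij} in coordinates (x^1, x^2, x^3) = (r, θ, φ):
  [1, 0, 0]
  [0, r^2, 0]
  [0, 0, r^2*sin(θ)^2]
Diagonal metric: det(g) = g_{11}·g_{22}·g_{33}
= (1)·(r^2)·(r^2*sin(θ)^2)
det(g) = r^4*sin(θ)^2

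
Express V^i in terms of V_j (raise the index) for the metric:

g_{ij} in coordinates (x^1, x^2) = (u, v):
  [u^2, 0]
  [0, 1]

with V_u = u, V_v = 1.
Inverse metric (diagonal): g^{uu} = 1/u^2, g^{vv} = 1
V^i = g^{ij} V_j:
V^u = (1/u^2)(u) + (0)(1) = 1/u
V^v = (0)(u) + (1)(1) = 1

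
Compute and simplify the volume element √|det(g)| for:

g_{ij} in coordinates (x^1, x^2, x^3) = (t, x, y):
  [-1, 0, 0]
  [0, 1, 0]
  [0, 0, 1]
det(g) = -1
√|det(g)| = 1
Volume element: dV = 1 dt dx dy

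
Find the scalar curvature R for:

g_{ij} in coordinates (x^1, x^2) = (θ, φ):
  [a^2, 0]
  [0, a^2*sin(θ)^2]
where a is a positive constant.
Non-zero Christoffel symbols (Γ^k_{ij} = Γ^k_{ji}):
Γ^θ_{φ φ} = -sin(2*θ)/2
Γ^φ_{θ φ} = 1/tan(θ)
Ricci tensor (R_{ij} = R^k_{ikj}): R_{θθ} = 1, R_{θφ} = 0, R_{φφ} = sin(θ)^2
Inverse metric: g^{θθ} = 1/a^2, g^{φφ} = 1/(a^2*sin(θ)^2)
R = g^{ij} R_{ij} = (1/a^2)(1) + (1/(a^2*sin(θ)^2))(sin(θ)^2) = 2/a^2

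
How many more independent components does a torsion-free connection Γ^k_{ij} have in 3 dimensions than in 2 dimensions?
Independent components in n dimensions: n × n(n+1)/2 = n^2(n+1)/2.
3D: 3 × 6 = 18
2D: 2 × 3 = 6
Difference = 18 - 6 = 12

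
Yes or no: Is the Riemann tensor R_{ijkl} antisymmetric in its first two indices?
R_{ijkl} = -R_{jikl} (follows from metric compatibility).
Yes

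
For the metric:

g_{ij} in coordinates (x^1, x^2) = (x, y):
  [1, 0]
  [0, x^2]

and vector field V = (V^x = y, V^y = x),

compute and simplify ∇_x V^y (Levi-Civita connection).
Non-zero Christoffel symbols:
Γ^x_{y y} = -x
Γ^y_{x y} = 1/x
∇_x V^y = ∂_x V^y + Γ^y_{x j} V^j
  = (1) + (0)(y) + (1/x)(x)
  = 2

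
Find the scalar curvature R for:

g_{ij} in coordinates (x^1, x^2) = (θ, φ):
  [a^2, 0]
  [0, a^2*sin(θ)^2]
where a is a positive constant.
Non-zero Christoffel symbols (Γ^k_{ij} = Γ^k_{ji}):
Γ^θ_{φ φ} = -sin(2*θ)/2
Γ^φ_{θ φ} = 1/tan(θ)
Ricci tensor (R_{ij} = R^k_{ikj}): R_{θθ} = 1, R_{θφ} = 0, R_{φφ} = sin(θ)^2
Inverse metric: g^{θθ} = 1/a^2, g^{φφ} = 1/(a^2*sin(θ)^2)
R = g^{ij} R_{ij} = (1/a^2)(1) + (1/(a^2*sin(θ)^2))(sin(θ)^2) = 2/a^2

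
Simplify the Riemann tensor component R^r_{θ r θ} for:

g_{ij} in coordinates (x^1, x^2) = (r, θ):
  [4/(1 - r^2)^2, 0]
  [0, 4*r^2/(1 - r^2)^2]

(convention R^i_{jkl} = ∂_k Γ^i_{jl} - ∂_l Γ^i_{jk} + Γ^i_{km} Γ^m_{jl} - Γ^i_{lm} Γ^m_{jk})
Non-zero Christoffel symbols (Γ^k_{ij} = Γ^k_{ji}):
Γ^r_{r r} = 2*r/(1 - r^2)
Γ^r_{θ θ} = (r^3 + r)/(r^2 - 1)
Γ^θ_{r θ} = (-r^2 - 1)/(r^3 - r)
R^r_{θ r θ} = ∂_r Γ^r_{θ θ} - ∂_θ Γ^r_{θ r} + Γ^r_{r m} Γ^m_{θ θ} - Γ^r_{θ m} Γ^m_{θ r}
  = ((r^4 - 4*r^2 - 1)/(r^2 - 1)^2) - (0) + (-2*r^2*(r^2 + 1)/(r^2 - 1)^2) - (-(r^2 + 1)^2/(r^2 - 1)^2) = -4*r^2/(r^2 - 1)^2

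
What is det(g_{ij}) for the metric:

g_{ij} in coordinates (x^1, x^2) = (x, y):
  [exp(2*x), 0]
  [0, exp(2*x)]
For a 2×2 metric: det(g) = g_{11}·g_{22} - g_{12}·g_{21}
= (exp(2*x))·(exp(2*x)) - (0)·(0)
= exp(4*x) - 0
det(g) = exp(4*x)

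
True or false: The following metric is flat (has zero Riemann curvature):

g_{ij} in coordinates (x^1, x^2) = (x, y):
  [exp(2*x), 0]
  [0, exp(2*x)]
Non-zero Christoffel symbols:
Γ^x_{x x} = 1
Γ^x_{y y} = -1
Γ^y_{x y} = 1
Ricci tensor: R_{xx} = 0, R_{xy} = 0, R_{yy} = 0
All R_{ij} vanish; in 2 dimensions the Riemann tensor is fully determined by the Ricci tensor, so R^i_{jkl} = 0: the metric is flat (curvilinear coordinates on flat space).
True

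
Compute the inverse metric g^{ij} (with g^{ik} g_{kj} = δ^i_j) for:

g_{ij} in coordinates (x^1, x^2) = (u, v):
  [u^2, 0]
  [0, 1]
The metric is diagonal, so g^{ij} is diagonal with entries 1/g_{ii}: diag(1/(u^2), 1).
g^{ij}:
  [1/u^2, 0]
  [0, 1]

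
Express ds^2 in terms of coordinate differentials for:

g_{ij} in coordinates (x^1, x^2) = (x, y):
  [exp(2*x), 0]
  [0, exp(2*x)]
ds^2 = g_{ij} dx^i dx^j; only the non-zero components contribute.
ds^2 = exp(2*x) dx^2 + exp(2*x) dy^2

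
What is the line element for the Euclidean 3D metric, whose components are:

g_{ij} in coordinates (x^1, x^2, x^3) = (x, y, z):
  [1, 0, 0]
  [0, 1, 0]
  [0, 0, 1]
ds^2 = g_{ij} dx^i dx^j; only the non-zero components contribute.
ds^2 = dx^2 + dy^2 + dz^2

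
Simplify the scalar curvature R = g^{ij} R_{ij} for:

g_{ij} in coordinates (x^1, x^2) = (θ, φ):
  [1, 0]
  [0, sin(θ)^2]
Non-zero Christoffel symbols (Γ^k_{ij} = Γ^k_{ji}):
Γ^θ_{φ φ} = -sin(2*θ)/2
Γ^φ_{θ φ} = 1/tan(θ)
Ricci tensor (R_{ij} = R^k_{ikj}): R_{θθ} = 1, R_{θφ} = 0, R_{φφ} = sin(θ)^2
Inverse metric: g^{θθ} = 1, g^{φφ} = 1/sin(θ)^2
R = g^{ij} R_{ij} = (1)(1) + (1/sin(θ)^2)(sin(θ)^2) = 2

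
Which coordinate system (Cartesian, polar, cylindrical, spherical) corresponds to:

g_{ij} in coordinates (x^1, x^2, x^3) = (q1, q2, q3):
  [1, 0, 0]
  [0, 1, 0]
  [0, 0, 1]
All components are constant and the metric is the identity, i.e. orthonormal rectilinear coordinates.
Cartesian (3D) coordinates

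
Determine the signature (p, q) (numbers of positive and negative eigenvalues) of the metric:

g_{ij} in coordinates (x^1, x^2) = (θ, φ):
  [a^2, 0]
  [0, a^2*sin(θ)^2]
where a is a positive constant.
The metric is diagonal, so its eigenvalues are the diagonal entries: a^2, a^2*sin(θ)^2 (at a generic point, where coordinate-dependent entries are positive).
2 positive, 0 negative.
(2, 0) - Riemannian (positive definite)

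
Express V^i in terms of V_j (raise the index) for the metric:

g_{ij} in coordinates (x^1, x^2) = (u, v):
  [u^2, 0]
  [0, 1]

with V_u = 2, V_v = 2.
Inverse metric (diagonal): g^{uu} = 1/u^2, g^{vv} = 1
V^i = g^{ij} V_j:
V^u = (1/u^2)(2) + (0)(2) = 2/u^2
V^v = (0)(2) + (1)(2) = 2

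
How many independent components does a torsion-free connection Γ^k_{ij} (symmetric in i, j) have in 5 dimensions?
Γ^k_{ij} has n choices for the upper index and n(n+1)/2 independent symmetric lower index pairs.
Total = 5 × 5×6/2 = 5 × 15 = 75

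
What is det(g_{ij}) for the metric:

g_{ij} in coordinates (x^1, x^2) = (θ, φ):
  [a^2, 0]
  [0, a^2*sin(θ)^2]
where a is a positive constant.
For a 2×2 metric: det(g) = g_{11}·g_{22} - g_{12}·g_{21}
= (a^2)·(a^2*sin(θ)^2) - (0)·(0)
= a^4*sin(θ)^2 - 0
det(g) = a^4*sin(θ)^2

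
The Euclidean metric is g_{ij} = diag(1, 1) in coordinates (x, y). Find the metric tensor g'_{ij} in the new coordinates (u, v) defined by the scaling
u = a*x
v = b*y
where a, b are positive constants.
Invert the transformation: x = u/a, y = v/b
g'_{ij} = (∂x^k/∂x'^i)(∂x^l/∂x'^j) g_{kl}; with g_{kl} = δ_{kl} this is Σ_k (∂x^k/∂x'^i)(∂x^k/∂x'^j).
Jacobian: ∂x/∂u = 1/a, ∂x/∂v = 0, ∂y/∂u = 0, ∂y/∂v = 1/b
g'_{uu} = (1/a)(1/a) + (0)(0) = 1/a^2
g'_{uv} = (1/a)(0) + (0)(1/b) = 0
g'_{vv} = (0)(0) + (1/b)(1/b) = 1/b^2
g'_{ij} = diag(1/a^2, 1/b^2)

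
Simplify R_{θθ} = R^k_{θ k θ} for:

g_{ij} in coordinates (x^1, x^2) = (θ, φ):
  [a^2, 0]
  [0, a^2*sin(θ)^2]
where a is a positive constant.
Non-zero Christoffel symbols (Γ^k_{ij} = Γ^k_{ji}):
Γ^θ_{φ φ} = -sin(2*θ)/2
Γ^φ_{θ φ} = 1/tan(θ)
R^θ_{θ θ θ} = 0 (a repeated index in an antisymmetric pair)
R^φ_{θ φ θ} = ∂_φ Γ^φ_{θ θ} - ∂_θ Γ^φ_{θ φ} + Γ^φ_{φ m} Γ^m_{θ θ} - Γ^φ_{θ m} Γ^m_{θ φ}
  = (0) - (-1/sin(θ)^2) + (0) - (1/tan(θ)^2) = 1
R_{θθ} = R^θ_{θ θ θ} + R^φ_{θ φ θ} = (0) + (1) = 1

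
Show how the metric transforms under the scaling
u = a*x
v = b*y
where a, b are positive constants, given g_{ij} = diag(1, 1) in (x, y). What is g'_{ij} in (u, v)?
Invert the transformation: x = u/a, y = v/b
g'_{ij} = (∂x^k/∂x'^i)(∂x^l/∂x'^j) g_{kl}; with g_{kl} = δ_{kl} this is Σ_k (∂x^k/∂x'^i)(∂x^k/∂x'^j).
Jacobian: ∂x/∂u = 1/a, ∂x/∂v = 0, ∂y/∂u = 0, ∂y/∂v = 1/b
g'_{uu} = (1/a)(1/a) + (0)(0) = 1/a^2
g'_{uv} = (1/a)(0) + (0)(1/b) = 0
g'_{vv} = (0)(0) + (1/b)(1/b) = 1/b^2
g'_{ij} = diag(1/a^2, 1/b^2)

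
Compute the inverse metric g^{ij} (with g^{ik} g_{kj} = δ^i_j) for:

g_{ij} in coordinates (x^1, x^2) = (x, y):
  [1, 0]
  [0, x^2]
The metric is diagonal, so g^{ij} is diagonal with entries 1/g_{ii}: diag(1, 1/(x^2)).
g^{ij}:
  [1, 0]
  [0, 1/x^2]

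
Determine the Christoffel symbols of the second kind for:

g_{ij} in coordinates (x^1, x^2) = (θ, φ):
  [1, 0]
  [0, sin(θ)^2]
Using Γ^k_{ij} = (1/2) g^{km} (∂_i g_{mj} + ∂_j g_{mi} - ∂_m g_{ij}); the metric is diagonal, so only the m = k term contributes.
Non-zero symbols (using the symmetry Γ^k_{ij} = Γ^k_{ji}):
Γ^θ_{φ φ} = (1/2) g^{θθ} (∂_φ g_{θφ} + ∂_φ g_{θφ} - ∂_θ g_{φφ}) = (1/2)(1)((0) + (0) - (sin(2*θ))) = -sin(2*θ)/2
Γ^φ_{θ φ} = (1/2) g^{φφ} (∂_θ g_{φφ} + ∂_φ g_{φθ} - ∂_φ g_{θφ}) = (1/2)(1/sin(θ)^2)((sin(2*θ)) + (0) - (0)) = 1/tan(θ)
All other Christoffel symbols are zero.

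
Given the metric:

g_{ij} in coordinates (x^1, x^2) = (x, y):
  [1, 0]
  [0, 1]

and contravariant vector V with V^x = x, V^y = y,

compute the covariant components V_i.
V_i = g_{ij} V^j:
V_x = (1)(x) + (0)(y) = x
V_y = (0)(x) + (1)(y) = y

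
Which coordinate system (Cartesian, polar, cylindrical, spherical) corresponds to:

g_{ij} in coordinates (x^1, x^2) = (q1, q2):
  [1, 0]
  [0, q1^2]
The line element ds^2 = dq1^2 + q1^2 dq2^2 is dr^2 + r^2 dθ^2 with q1 = r, q2 = θ.
polar coordinates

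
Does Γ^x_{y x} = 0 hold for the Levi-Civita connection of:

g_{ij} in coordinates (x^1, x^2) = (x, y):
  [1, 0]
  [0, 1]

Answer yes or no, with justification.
Γ^x_{y x} = (1/2) g^{xx} (∂_y g_{xx} + ∂_x g_{xy} - ∂_x g_{yx}) = (1/2)(1)((0) + (0) - (0)) = 0
This equals the proposed value 0.
Yes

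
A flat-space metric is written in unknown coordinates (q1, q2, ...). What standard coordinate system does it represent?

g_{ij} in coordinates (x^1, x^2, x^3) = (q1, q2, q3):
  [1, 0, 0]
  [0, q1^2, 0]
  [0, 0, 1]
The line element ds^2 = dq1^2 + q1^2 dq2^2 + dq3^2 is dr^2 + r^2 dθ^2 + dz^2 with q1 = r, q2 = θ, q3 = z.
cylindrical coordinates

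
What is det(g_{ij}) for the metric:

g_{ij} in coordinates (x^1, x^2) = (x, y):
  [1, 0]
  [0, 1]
For a 2×2 metric: det(g) = g_{11}·g_{22} - g_{12}·g_{21}
= (1)·(1) - (0)·(0)
= 1 - 0
det(g) = 1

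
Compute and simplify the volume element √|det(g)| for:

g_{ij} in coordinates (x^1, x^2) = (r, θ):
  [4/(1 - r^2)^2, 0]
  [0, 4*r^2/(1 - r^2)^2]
det(g) = 16*r^2/(1 - r^2)^4
√|det(g)| = 4*r/(r^2 - 1)^2
Volume element: dV = 4*r/(r^2 - 1)^2 dr dθ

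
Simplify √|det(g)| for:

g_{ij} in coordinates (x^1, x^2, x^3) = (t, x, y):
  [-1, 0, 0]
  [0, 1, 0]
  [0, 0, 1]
det(g) = -1
√|det(g)| = 1
Volume element: dV = 1 dt dx dy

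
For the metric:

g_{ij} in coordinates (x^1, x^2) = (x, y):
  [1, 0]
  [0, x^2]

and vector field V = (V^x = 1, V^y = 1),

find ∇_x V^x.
Non-zero Christoffel symbols:
Γ^x_{y y} = -x
Γ^y_{x y} = 1/x
∇_x V^x = ∂_x V^x + Γ^x_{x j} V^j
  = (0) + (0)(1) + (0)(1)
  = 0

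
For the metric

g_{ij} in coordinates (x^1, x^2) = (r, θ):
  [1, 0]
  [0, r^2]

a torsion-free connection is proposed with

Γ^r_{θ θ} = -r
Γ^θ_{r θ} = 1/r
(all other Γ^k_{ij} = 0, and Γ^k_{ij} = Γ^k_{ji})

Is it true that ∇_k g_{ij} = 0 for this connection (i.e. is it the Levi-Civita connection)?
Using ∇_k g_{ij} = ∂_k g_{ij} - Γ^m_{ki} g_{mj} - Γ^m_{kj} g_{im}:
e.g. ∇_r g_{θθ} = (2*r) - (r) - (r) = 0
Every component ∇_k g_{ij} vanishes: the connection is metric compatible.
Yes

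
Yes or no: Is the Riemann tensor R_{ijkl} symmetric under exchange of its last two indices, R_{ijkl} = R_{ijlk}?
It is antisymmetric in the last pair: R_{ijkl} = -R_{ijlk}.
No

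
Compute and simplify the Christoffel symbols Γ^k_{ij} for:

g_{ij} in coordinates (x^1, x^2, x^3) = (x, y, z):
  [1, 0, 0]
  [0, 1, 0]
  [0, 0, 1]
Using Γ^k_{ij} = (1/2) g^{km} (∂_i g_{mj} + ∂_j g_{mi} - ∂_m g_{ij}); the metric is diagonal, so only the m = k term contributes.
Every metric component is constant, so all ∂_m g_{ij} = 0 and every Christoffel symbol vanishes.
All Christoffel symbols are zero.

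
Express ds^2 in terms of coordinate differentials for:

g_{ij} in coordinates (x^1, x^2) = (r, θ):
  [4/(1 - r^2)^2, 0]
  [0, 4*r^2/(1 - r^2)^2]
ds^2 = g_{ij} dx^i dx^j; only the non-zero components contribute.
ds^2 = (4/(1 - r^2)^2) dr^2 + (4*r^2/(1 - r^2)^2) dθ^2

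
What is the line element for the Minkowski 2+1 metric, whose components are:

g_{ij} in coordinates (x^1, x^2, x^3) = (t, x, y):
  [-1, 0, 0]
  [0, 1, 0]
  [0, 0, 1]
ds^2 = g_{ij} dx^i dx^j; only the non-zero components contribute.
ds^2 = -dt^2 + dx^2 + dy^2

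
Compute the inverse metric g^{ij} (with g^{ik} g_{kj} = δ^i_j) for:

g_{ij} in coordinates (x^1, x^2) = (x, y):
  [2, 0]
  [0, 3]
The metric is diagonal, so g^{ij} is diagonal with entries 1/g_{ii}: diag(1/2, 1/3).
g^{ij}:
  [1/2, 0]
  [0, 1/3]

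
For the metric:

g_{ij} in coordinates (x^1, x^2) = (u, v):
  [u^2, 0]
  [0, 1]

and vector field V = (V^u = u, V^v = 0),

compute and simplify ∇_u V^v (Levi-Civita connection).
Non-zero Christoffel symbols:
Γ^u_{u u} = 1/u
∇_u V^v = ∂_u V^v + Γ^v_{u j} V^j
  = (0) + (0)(u) + (0)(0)
  = 0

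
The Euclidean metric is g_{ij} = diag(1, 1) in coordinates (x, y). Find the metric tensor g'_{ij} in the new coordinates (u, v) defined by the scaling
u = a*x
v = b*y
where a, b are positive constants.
Invert the transformation: x = u/a, y = v/b
g'_{ij} = (∂x^k/∂x'^i)(∂x^l/∂x'^j) g_{kl}; with g_{kl} = δ_{kl} this is Σ_k (∂x^k/∂x'^i)(∂x^k/∂x'^j).
Jacobian: ∂x/∂u = 1/a, ∂x/∂v = 0, ∂y/∂u = 0, ∂y/∂v = 1/b
g'_{uu} = (1/a)(1/a) + (0)(0) = 1/a^2
g'_{uv} = (1/a)(0) + (0)(1/b) = 0
g'_{vv} = (0)(0) + (1/b)(1/b) = 1/b^2
g'_{ij} = diag(1/a^2, 1/b^2)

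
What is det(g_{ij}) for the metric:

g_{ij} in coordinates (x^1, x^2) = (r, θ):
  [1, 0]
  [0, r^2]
For a 2×2 metric: det(g) = g_{11}·g_{22} - g_{12}·g_{21}
= (1)·(r^2) - (0)·(0)
= r^2 - 0
det(g) = r^2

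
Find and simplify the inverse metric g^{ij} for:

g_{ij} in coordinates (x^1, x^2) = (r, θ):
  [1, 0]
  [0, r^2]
The metric is diagonal, so g^{ij} is diagonal with entries 1/g_{ii}: diag(1, 1/(r^2)).
g^{ij}:
  [1, 0]
  [0, 1/r^2]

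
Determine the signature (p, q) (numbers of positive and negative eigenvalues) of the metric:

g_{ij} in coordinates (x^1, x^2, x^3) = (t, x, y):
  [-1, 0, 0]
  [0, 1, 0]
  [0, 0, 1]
The metric is diagonal, so its eigenvalues are the diagonal entries: -1, 1, 1 (at a generic point, where coordinate-dependent entries are positive).
2 positive, 1 negative.
(2, 1) - Lorentzian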